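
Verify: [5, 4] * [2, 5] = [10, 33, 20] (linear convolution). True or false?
Recompute linear convolution of [5, 4] and [2, 5]: y[0] = 5×2 = 10; y[1] = 5×5 + 4×2 = 33; y[2] = 4×5 = 20 → [10, 33, 20]. Given [10, 33, 20] matches, so answer: Yes

Yes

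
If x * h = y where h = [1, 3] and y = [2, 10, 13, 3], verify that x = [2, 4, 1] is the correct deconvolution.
Forward-compute [2, 4, 1] * [1, 3]: y[0] = 2×1 = 2; y[1] = 2×3 + 4×1 = 10; y[2] = 4×3 + 1×1 = 13; y[3] = 1×3 = 3 → [2, 10, 13, 3]. Matches given y = [2, 10, 13, 3], so verified.

Verified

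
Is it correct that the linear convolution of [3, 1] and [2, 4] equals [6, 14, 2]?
Recompute linear convolution of [3, 1] and [2, 4]: y[0] = 3×2 = 6; y[1] = 3×4 + 1×2 = 14; y[2] = 1×4 = 4 → [6, 14, 4]. Compare to given [6, 14, 2]: they differ at index 2: given 2, correct 4, so answer: No

No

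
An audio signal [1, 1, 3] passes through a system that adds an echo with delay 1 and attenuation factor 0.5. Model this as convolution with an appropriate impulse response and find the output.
Direct-path + delayed-attenuated-path model → impulse response h = [1, 0.5] (1 at lag 0, 0.5 at lag 1). Output y[n] = x[n] + 0.5·x[n - 1] (with x[n] = 0 outside 0..2): y[0] = 1 + 0.5×0 = 1; y[1] = 1 + 0.5×1 = 1.5; y[2] = 3 + 0.5×1 = 3.5; y[3] = 0 + 0.5×3 = 1.5. So y = [1, 1.5, 3.5, 1.5]

[1, 1.5, 3.5, 1.5]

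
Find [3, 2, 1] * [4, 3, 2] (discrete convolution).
y[0] = 3×4 = 12; y[1] = 3×3 + 2×4 = 17; y[2] = 3×2 + 2×3 + 1×4 = 16; y[3] = 2×2 + 1×3 = 7; y[4] = 1×2 = 2

[12, 17, 16, 7, 2]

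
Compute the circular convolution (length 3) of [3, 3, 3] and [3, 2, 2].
Use y[k] = Σ_j x[j]·h[(k-j) mod 3]. y[0] = 3×3 + 3×2 + 3×2 = 21; y[1] = 3×2 + 3×3 + 3×2 = 21; y[2] = 3×2 + 3×2 + 3×3 = 21. Result: [21, 21, 21]

[21, 21, 21]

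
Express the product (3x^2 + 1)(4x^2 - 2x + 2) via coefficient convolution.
Ascending coefficients: a = [1, 0, 3], b = [2, -2, 4]. c[0] = 1×2 = 2; c[1] = 1×-2 + 0×2 = -2; c[2] = 1×4 + 0×-2 + 3×2 = 10; c[3] = 0×4 + 3×-2 = -6; c[4] = 3×4 = 12. Result coefficients: [2, -2, 10, -6, 12] → 12x^4 - 6x^3 + 10x^2 - 2x + 2

12x^4 - 6x^3 + 10x^2 - 2x + 2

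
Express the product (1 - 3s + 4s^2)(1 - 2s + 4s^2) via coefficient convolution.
Ascending coefficients: a = [1, -3, 4], b = [1, -2, 4]. c[0] = 1×1 = 1; c[1] = 1×-2 + -3×1 = -5; c[2] = 1×4 + -3×-2 + 4×1 = 14; c[3] = -3×4 + 4×-2 = -20; c[4] = 4×4 = 16. Result coefficients: [1, -5, 14, -20, 16] → 1 - 5s + 14s^2 - 20s^3 + 16s^4

1 - 5s + 14s^2 - 20s^3 + 16s^4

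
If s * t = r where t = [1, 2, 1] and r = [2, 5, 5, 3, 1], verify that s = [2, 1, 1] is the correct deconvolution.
Forward-compute [2, 1, 1] * [1, 2, 1]: r[0] = 2×1 = 2; r[1] = 2×2 + 1×1 = 5; r[2] = 2×1 + 1×2 + 1×1 = 5; r[3] = 1×1 + 1×2 = 3; r[4] = 1×1 = 1 → [2, 5, 5, 3, 1]. Matches given r = [2, 5, 5, 3, 1], so verified.

Verified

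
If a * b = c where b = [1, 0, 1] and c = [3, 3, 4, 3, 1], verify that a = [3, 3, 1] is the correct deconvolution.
Forward-compute [3, 3, 1] * [1, 0, 1]: c[0] = 3×1 = 3; c[1] = 3×0 + 3×1 = 3; c[2] = 3×1 + 3×0 + 1×1 = 4; c[3] = 3×1 + 1×0 = 3; c[4] = 1×1 = 1 → [3, 3, 4, 3, 1]. Matches given c = [3, 3, 4, 3, 1], so verified.

Verified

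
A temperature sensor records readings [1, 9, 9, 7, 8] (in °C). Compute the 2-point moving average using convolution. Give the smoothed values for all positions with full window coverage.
2-point moving average kernel = [1, 1]. Apply in 'valid' mode (full window coverage): avg[0] = (1 + 9) / 2 = 5.0; avg[1] = (9 + 9) / 2 = 9.0; avg[2] = (9 + 7) / 2 = 8.0; avg[3] = (7 + 8) / 2 = 7.5. Smoothed values: [5.0, 9.0, 8.0, 7.5]

[5.0, 9.0, 8.0, 7.5]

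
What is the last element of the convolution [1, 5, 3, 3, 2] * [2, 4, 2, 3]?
Use y[k] = Σ_i a[i]·b[k-i] at k=7. y[7] = 2×3 = 6

6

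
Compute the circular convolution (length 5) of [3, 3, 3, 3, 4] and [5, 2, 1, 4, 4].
Use y[k] = Σ_j x[j]·h[(k-j) mod 5]. y[0] = 3×5 + 3×4 + 3×4 + 3×1 + 4×2 = 50; y[1] = 3×2 + 3×5 + 3×4 + 3×4 + 4×1 = 49; y[2] = 3×1 + 3×2 + 3×5 + 3×4 + 4×4 = 52; y[3] = 3×4 + 3×1 + 3×2 + 3×5 + 4×4 = 52; y[4] = 3×4 + 3×4 + 3×1 + 3×2 + 4×5 = 53. Result: [50, 49, 52, 52, 53]

[50, 49, 52, 52, 53]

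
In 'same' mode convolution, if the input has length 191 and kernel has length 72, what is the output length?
'Same' mode returns an output with the same length as the input: 191

191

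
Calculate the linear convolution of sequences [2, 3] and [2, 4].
y[0] = 2×2 = 4; y[1] = 2×4 + 3×2 = 14; y[2] = 3×4 = 12

[4, 14, 12]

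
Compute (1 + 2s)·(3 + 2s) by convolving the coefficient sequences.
Ascending coefficients: a = [1, 2], b = [3, 2]. c[0] = 1×3 = 3; c[1] = 1×2 + 2×3 = 8; c[2] = 2×2 = 4. Result coefficients: [3, 8, 4] → 3 + 8s + 4s^2

3 + 8s + 4s^2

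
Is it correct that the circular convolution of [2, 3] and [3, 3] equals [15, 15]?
Recompute circular convolution of [2, 3] and [3, 3]: y[0] = 2×3 + 3×3 = 15; y[1] = 2×3 + 3×3 = 15 → [15, 15]. Given [15, 15] matches, so answer: Yes

Yes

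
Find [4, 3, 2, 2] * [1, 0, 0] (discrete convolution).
y[0] = 4×1 = 4; y[1] = 4×0 + 3×1 = 3; y[2] = 4×0 + 3×0 + 2×1 = 2; y[3] = 3×0 + 2×0 + 2×1 = 2; y[4] = 2×0 + 2×0 = 0; y[5] = 2×0 = 0

[4, 3, 2, 2, 0, 0]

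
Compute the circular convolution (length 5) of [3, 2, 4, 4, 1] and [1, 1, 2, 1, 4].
Use y[k] = Σ_j x[j]·h[(k-j) mod 5]. y[0] = 3×1 + 2×4 + 4×1 + 4×2 + 1×1 = 24; y[1] = 3×1 + 2×1 + 4×4 + 4×1 + 1×2 = 27; y[2] = 3×2 + 2×1 + 4×1 + 4×4 + 1×1 = 29; y[3] = 3×1 + 2×2 + 4×1 + 4×1 + 1×4 = 19; y[4] = 3×4 + 2×1 + 4×2 + 4×1 + 1×1 = 27. Result: [24, 27, 29, 19, 27]

[24, 27, 29, 19, 27]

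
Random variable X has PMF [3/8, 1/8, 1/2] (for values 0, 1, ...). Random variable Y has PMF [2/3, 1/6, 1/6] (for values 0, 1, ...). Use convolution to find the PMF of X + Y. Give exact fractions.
P(X+Y=k) = Σ_i P(X=i)·P(Y=k-i) — a convolution of [3/8, 1/8, 1/2] and [2/3, 1/6, 1/6]. P(X+Y=0) = (3/8)×(2/3) = 1/4; P(X+Y=1) = (3/8)×(1/6) + (1/8)×(2/3) = 1/16 + 1/12 = 7/48; P(X+Y=2) = (3/8)×(1/6) + (1/8)×(1/6) + (1/2)×(2/3) = 1/16 + 1/48 + 1/3 = 5/12; P(X+Y=3) = (1/8)×(1/6) + (1/2)×(1/6) = 1/48 + 1/12 = 5/48; P(X+Y=4) = (1/2)×(1/6) = 1/12. PMF: [1/4, 7/48, 5/12, 5/48, 1/12] (sums to 1 ✓)

[1/4, 7/48, 5/12, 5/48, 1/12]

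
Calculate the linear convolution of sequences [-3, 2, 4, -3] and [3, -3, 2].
y[0] = -3×3 = -9; y[1] = -3×-3 + 2×3 = 15; y[2] = -3×2 + 2×-3 + 4×3 = 0; y[3] = 2×2 + 4×-3 + -3×3 = -17; y[4] = 4×2 + -3×-3 = 17; y[5] = -3×2 = -6

[-9, 15, 0, -17, 17, -6]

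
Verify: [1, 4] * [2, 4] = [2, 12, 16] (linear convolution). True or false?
Recompute linear convolution of [1, 4] and [2, 4]: y[0] = 1×2 = 2; y[1] = 1×4 + 4×2 = 12; y[2] = 4×4 = 16 → [2, 12, 16]. Given [2, 12, 16] matches, so answer: Yes

Yes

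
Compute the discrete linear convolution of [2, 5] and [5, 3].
y[0] = 2×5 = 10; y[1] = 2×3 + 5×5 = 31; y[2] = 5×3 = 15

[10, 31, 15]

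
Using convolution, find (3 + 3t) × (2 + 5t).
Ascending coefficients: a = [3, 3], b = [2, 5]. c[0] = 3×2 = 6; c[1] = 3×5 + 3×2 = 21; c[2] = 3×5 = 15. Result coefficients: [6, 21, 15] → 6 + 21t + 15t^2

6 + 21t + 15t^2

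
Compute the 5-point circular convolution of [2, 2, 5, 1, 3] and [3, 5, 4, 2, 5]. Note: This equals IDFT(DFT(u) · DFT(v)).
Either evaluate y[k] = Σ_j u[j]·v[(k-j) mod 5] directly, or use IDFT(DFT(u) · DFT(v)). y[0] = 2×3 + 2×5 + 5×2 + 1×4 + 3×5 = 45; y[1] = 2×5 + 2×3 + 5×5 + 1×2 + 3×4 = 55; y[2] = 2×4 + 2×5 + 5×3 + 1×5 + 3×2 = 44; y[3] = 2×2 + 2×4 + 5×5 + 1×3 + 3×5 = 55; y[4] = 2×5 + 2×2 + 5×4 + 1×5 + 3×3 = 48. Result: [45, 55, 44, 55, 48]

[45, 55, 44, 55, 48]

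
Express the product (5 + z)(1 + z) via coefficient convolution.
Ascending coefficients: a = [5, 1], b = [1, 1]. c[0] = 5×1 = 5; c[1] = 5×1 + 1×1 = 6; c[2] = 1×1 = 1. Result coefficients: [5, 6, 1] → 5 + 6z + z^2

5 + 6z + z^2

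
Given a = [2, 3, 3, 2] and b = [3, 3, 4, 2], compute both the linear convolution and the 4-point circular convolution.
Linear: y_lin[0] = 2×3 = 6; y_lin[1] = 2×3 + 3×3 = 15; y_lin[2] = 2×4 + 3×3 + 3×3 = 26; y_lin[3] = 2×2 + 3×4 + 3×3 + 2×3 = 31; y_lin[4] = 3×2 + 3×4 + 2×3 = 24; y_lin[5] = 3×2 + 2×4 = 14; y_lin[6] = 2×2 = 4 → [6, 15, 26, 31, 24, 14, 4]. Circular (length 4): y[0] = 2×3 + 3×2 + 3×4 + 2×3 = 30; y[1] = 2×3 + 3×3 + 3×2 + 2×4 = 29; y[2] = 2×4 + 3×3 + 3×3 + 2×2 = 30; y[3] = 2×2 + 3×4 + 3×3 + 2×3 = 31 → [30, 29, 30, 31]

Linear: [6, 15, 26, 31, 24, 14, 4], Circular: [30, 29, 30, 31]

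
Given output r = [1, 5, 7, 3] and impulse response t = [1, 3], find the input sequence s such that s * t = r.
Deconvolve r=[1, 5, 7, 3] by t=[1, 3]. Since t[0]=1, solve forward: s[0] = r[0] / 1 = 1; s[1] = (r[1] - 1×3) / 1 = 2; s[2] = (r[2] - 2×3) / 1 = 1. So s = [1, 2, 1]. Check by forward convolution: r[0] = 1×1 = 1; r[1] = 1×3 + 2×1 = 5; r[2] = 2×3 + 1×1 = 7; r[3] = 1×3 = 3

[1, 2, 1]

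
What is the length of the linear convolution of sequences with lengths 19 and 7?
Linear/full convolution length: m + n - 1 = 19 + 7 - 1 = 25

25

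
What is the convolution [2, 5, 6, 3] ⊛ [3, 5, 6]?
y[0] = 2×3 = 6; y[1] = 2×5 + 5×3 = 25; y[2] = 2×6 + 5×5 + 6×3 = 55; y[3] = 5×6 + 6×5 + 3×3 = 69; y[4] = 6×6 + 3×5 = 51; y[5] = 3×6 = 18

[6, 25, 55, 69, 51, 18]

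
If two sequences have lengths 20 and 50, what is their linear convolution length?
Linear/full convolution length: m + n - 1 = 20 + 50 - 1 = 69

69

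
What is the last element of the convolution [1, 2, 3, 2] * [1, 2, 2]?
Use y[k] = Σ_i a[i]·b[k-i] at k=5. y[5] = 2×2 = 4

4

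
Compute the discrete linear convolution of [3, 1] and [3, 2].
y[0] = 3×3 = 9; y[1] = 3×2 + 1×3 = 9; y[2] = 1×2 = 2

[9, 9, 2]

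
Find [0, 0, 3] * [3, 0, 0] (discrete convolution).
y[0] = 0×3 = 0; y[1] = 0×0 + 0×3 = 0; y[2] = 0×0 + 0×0 + 3×3 = 9; y[3] = 0×0 + 3×0 = 0; y[4] = 3×0 = 0

[0, 0, 9, 0, 0]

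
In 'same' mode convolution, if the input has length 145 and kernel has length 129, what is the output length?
'Same' mode returns an output with the same length as the input: 145

145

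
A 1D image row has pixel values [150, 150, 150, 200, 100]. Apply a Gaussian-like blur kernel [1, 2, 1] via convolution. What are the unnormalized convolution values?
Convolve image row [150, 150, 150, 200, 100] with kernel [1, 2, 1]: y[0] = 150×1 = 150; y[1] = 150×2 + 150×1 = 450; y[2] = 150×1 + 150×2 + 150×1 = 600; y[3] = 150×1 + 150×2 + 200×1 = 650; y[4] = 150×1 + 200×2 + 100×1 = 650; y[5] = 200×1 + 100×2 = 400; y[6] = 100×1 = 100 → [150, 450, 600, 650, 650, 400, 100]. Normalization factor = sum(kernel) = 4.

[150, 450, 600, 650, 650, 400, 100]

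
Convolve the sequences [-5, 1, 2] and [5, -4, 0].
y[0] = -5×5 = -25; y[1] = -5×-4 + 1×5 = 25; y[2] = -5×0 + 1×-4 + 2×5 = 6; y[3] = 1×0 + 2×-4 = -8; y[4] = 2×0 = 0

[-25, 25, 6, -8, 0]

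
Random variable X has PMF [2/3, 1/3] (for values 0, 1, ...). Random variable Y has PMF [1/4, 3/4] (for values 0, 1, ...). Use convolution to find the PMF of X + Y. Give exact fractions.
P(X+Y=k) = Σ_i P(X=i)·P(Y=k-i) — a convolution of [2/3, 1/3] and [1/4, 3/4]. P(X+Y=0) = (2/3)×(1/4) = 1/6; P(X+Y=1) = (2/3)×(3/4) + (1/3)×(1/4) = 1/2 + 1/12 = 7/12; P(X+Y=2) = (1/3)×(3/4) = 1/4. PMF: [1/6, 7/12, 1/4] (sums to 1 ✓)

[1/6, 7/12, 1/4]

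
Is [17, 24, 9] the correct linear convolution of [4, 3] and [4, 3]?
Recompute linear convolution of [4, 3] and [4, 3]: y[0] = 4×4 = 16; y[1] = 4×3 + 3×4 = 24; y[2] = 3×3 = 9 → [16, 24, 9]. Compare to given [17, 24, 9]: they differ at index 0: given 17, correct 16, so answer: No

No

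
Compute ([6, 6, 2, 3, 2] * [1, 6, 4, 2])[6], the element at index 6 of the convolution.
Use y[k] = Σ_i a[i]·b[k-i] at k=6. y[6] = 3×2 + 2×4 = 14

14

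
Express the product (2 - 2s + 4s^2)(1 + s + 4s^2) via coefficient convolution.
Ascending coefficients: a = [2, -2, 4], b = [1, 1, 4]. c[0] = 2×1 = 2; c[1] = 2×1 + -2×1 = 0; c[2] = 2×4 + -2×1 + 4×1 = 10; c[3] = -2×4 + 4×1 = -4; c[4] = 4×4 = 16. Result coefficients: [2, 0, 10, -4, 16] → 2 + 10s^2 - 4s^3 + 16s^4

2 + 10s^2 - 4s^3 + 16s^4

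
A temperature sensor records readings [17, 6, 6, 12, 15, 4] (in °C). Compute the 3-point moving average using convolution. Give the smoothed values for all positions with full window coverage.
3-point moving average kernel = [1, 1, 1]. Apply in 'valid' mode (full window coverage): avg[0] = (17 + 6 + 6) / 3 = 9.67; avg[1] = (6 + 6 + 12) / 3 = 8.0; avg[2] = (6 + 12 + 15) / 3 = 11.0; avg[3] = (12 + 15 + 4) / 3 = 10.33. Smoothed values: [9.67, 8.0, 11.0, 10.33]

[9.67, 8.0, 11.0, 10.33]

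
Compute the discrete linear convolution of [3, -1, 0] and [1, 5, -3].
y[0] = 3×1 = 3; y[1] = 3×5 + -1×1 = 14; y[2] = 3×-3 + -1×5 + 0×1 = -14; y[3] = -1×-3 + 0×5 = 3; y[4] = 0×-3 = 0

[3, 14, -14, 3, 0]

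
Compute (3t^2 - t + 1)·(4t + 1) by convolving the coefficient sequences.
Ascending coefficients: a = [1, -1, 3], b = [1, 4]. c[0] = 1×1 = 1; c[1] = 1×4 + -1×1 = 3; c[2] = -1×4 + 3×1 = -1; c[3] = 3×4 = 12. Result coefficients: [1, 3, -1, 12] → 12t^3 - t^2 + 3t + 1

12t^3 - t^2 + 3t + 1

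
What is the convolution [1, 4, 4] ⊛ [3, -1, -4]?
y[0] = 1×3 = 3; y[1] = 1×-1 + 4×3 = 11; y[2] = 1×-4 + 4×-1 + 4×3 = 4; y[3] = 4×-4 + 4×-1 = -20; y[4] = 4×-4 = -16

[3, 11, 4, -20, -16]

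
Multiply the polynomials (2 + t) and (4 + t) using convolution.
Ascending coefficients: a = [2, 1], b = [4, 1]. c[0] = 2×4 = 8; c[1] = 2×1 + 1×4 = 6; c[2] = 1×1 = 1. Result coefficients: [8, 6, 1] → 8 + 6t + t^2

8 + 6t + t^2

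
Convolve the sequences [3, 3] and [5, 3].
y[0] = 3×5 = 15; y[1] = 3×3 + 3×5 = 24; y[2] = 3×3 = 9

[15, 24, 9]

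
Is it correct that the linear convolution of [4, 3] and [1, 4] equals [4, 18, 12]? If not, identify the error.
Recompute linear convolution of [4, 3] and [1, 4]: y[0] = 4×1 = 4; y[1] = 4×4 + 3×1 = 19; y[2] = 3×4 = 12 → [4, 19, 12]. Compare to given [4, 18, 12]: they differ at index 1: given 18, correct 19, so answer: No

No. Error at index 1: given 18, correct 19.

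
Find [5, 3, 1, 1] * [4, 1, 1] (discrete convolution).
y[0] = 5×4 = 20; y[1] = 5×1 + 3×4 = 17; y[2] = 5×1 + 3×1 + 1×4 = 12; y[3] = 3×1 + 1×1 + 1×4 = 8; y[4] = 1×1 + 1×1 = 2; y[5] = 1×1 = 1

[20, 17, 12, 8, 2, 1]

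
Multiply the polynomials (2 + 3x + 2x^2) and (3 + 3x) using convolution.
Ascending coefficients: a = [2, 3, 2], b = [3, 3]. c[0] = 2×3 = 6; c[1] = 2×3 + 3×3 = 15; c[2] = 3×3 + 2×3 = 15; c[3] = 2×3 = 6. Result coefficients: [6, 15, 15, 6] → 6 + 15x + 15x^2 + 6x^3

6 + 15x + 15x^2 + 6x^3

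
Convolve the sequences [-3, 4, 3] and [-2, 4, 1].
y[0] = -3×-2 = 6; y[1] = -3×4 + 4×-2 = -20; y[2] = -3×1 + 4×4 + 3×-2 = 7; y[3] = 4×1 + 3×4 = 16; y[4] = 3×1 = 3

[6, -20, 7, 16, 3]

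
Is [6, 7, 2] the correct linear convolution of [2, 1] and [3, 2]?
Recompute linear convolution of [2, 1] and [3, 2]: y[0] = 2×3 = 6; y[1] = 2×2 + 1×3 = 7; y[2] = 1×2 = 2 → [6, 7, 2]. Given [6, 7, 2] matches, so answer: Yes

Yes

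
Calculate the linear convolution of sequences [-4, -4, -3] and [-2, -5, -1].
y[0] = -4×-2 = 8; y[1] = -4×-5 + -4×-2 = 28; y[2] = -4×-1 + -4×-5 + -3×-2 = 30; y[3] = -4×-1 + -3×-5 = 19; y[4] = -3×-1 = 3

[8, 28, 30, 19, 3]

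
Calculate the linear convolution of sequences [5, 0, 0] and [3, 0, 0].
y[0] = 5×3 = 15; y[1] = 5×0 + 0×3 = 0; y[2] = 5×0 + 0×0 + 0×3 = 0; y[3] = 0×0 + 0×0 = 0; y[4] = 0×0 = 0

[15, 0, 0, 0, 0]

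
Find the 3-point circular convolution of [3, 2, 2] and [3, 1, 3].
Use y[k] = Σ_j x[j]·h[(k-j) mod 3]. y[0] = 3×3 + 2×3 + 2×1 = 17; y[1] = 3×1 + 2×3 + 2×3 = 15; y[2] = 3×3 + 2×1 + 2×3 = 17. Result: [17, 15, 17]

[17, 15, 17]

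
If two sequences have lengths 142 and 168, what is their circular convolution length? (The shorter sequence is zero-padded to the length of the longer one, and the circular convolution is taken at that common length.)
Circular convolution (zero-padding the shorter input) has length max(m, n) = max(142, 168) = 168

168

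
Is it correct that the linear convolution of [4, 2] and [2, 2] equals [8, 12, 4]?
Recompute linear convolution of [4, 2] and [2, 2]: y[0] = 4×2 = 8; y[1] = 4×2 + 2×2 = 12; y[2] = 2×2 = 4 → [8, 12, 4]. Given [8, 12, 4] matches, so answer: Yes

Yes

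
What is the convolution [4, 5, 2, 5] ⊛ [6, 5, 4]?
y[0] = 4×6 = 24; y[1] = 4×5 + 5×6 = 50; y[2] = 4×4 + 5×5 + 2×6 = 53; y[3] = 5×4 + 2×5 + 5×6 = 60; y[4] = 2×4 + 5×5 = 33; y[5] = 5×4 = 20

[24, 50, 53, 60, 33, 20]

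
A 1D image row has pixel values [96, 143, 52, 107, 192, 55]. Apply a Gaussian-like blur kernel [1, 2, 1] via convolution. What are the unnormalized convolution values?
Convolve image row [96, 143, 52, 107, 192, 55] with kernel [1, 2, 1]: y[0] = 96×1 = 96; y[1] = 96×2 + 143×1 = 335; y[2] = 96×1 + 143×2 + 52×1 = 434; y[3] = 143×1 + 52×2 + 107×1 = 354; y[4] = 52×1 + 107×2 + 192×1 = 458; y[5] = 107×1 + 192×2 + 55×1 = 546; y[6] = 192×1 + 55×2 = 302; y[7] = 55×1 = 55 → [96, 335, 434, 354, 458, 546, 302, 55]. Normalization factor = sum(kernel) = 4.

[96, 335, 434, 354, 458, 546, 302, 55]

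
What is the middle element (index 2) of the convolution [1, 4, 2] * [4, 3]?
Use y[k] = Σ_i a[i]·b[k-i] at k=2. y[2] = 4×3 + 2×4 = 20

20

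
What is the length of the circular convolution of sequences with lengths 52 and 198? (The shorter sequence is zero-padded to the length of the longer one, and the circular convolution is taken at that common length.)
Circular convolution (zero-padding the shorter input) has length max(m, n) = max(52, 198) = 198

198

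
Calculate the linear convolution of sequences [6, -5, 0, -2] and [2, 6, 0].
y[0] = 6×2 = 12; y[1] = 6×6 + -5×2 = 26; y[2] = 6×0 + -5×6 + 0×2 = -30; y[3] = -5×0 + 0×6 + -2×2 = -4; y[4] = 0×0 + -2×6 = -12; y[5] = -2×0 = 0

[12, 26, -30, -4, -12, 0]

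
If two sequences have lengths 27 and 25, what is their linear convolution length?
Linear/full convolution length: m + n - 1 = 27 + 25 - 1 = 51

51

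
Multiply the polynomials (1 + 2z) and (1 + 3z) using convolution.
Ascending coefficients: a = [1, 2], b = [1, 3]. c[0] = 1×1 = 1; c[1] = 1×3 + 2×1 = 5; c[2] = 2×3 = 6. Result coefficients: [1, 5, 6] → 1 + 5z + 6z^2

1 + 5z + 6z^2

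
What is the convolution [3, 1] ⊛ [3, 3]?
y[0] = 3×3 = 9; y[1] = 3×3 + 1×3 = 12; y[2] = 1×3 = 3

[9, 12, 3]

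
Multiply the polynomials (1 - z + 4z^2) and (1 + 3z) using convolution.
Ascending coefficients: a = [1, -1, 4], b = [1, 3]. c[0] = 1×1 = 1; c[1] = 1×3 + -1×1 = 2; c[2] = -1×3 + 4×1 = 1; c[3] = 4×3 = 12. Result coefficients: [1, 2, 1, 12] → 1 + 2z + z^2 + 12z^3

1 + 2z + z^2 + 12z^3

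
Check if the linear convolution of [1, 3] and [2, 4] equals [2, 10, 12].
Recompute linear convolution of [1, 3] and [2, 4]: y[0] = 1×2 = 2; y[1] = 1×4 + 3×2 = 10; y[2] = 3×4 = 12 → [2, 10, 12]. Given [2, 10, 12] matches, so answer: Yes

Yes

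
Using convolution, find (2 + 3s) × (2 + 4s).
Ascending coefficients: a = [2, 3], b = [2, 4]. c[0] = 2×2 = 4; c[1] = 2×4 + 3×2 = 14; c[2] = 3×4 = 12. Result coefficients: [4, 14, 12] → 4 + 14s + 12s^2

4 + 14s + 12s^2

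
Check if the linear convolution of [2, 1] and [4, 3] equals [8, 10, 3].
Recompute linear convolution of [2, 1] and [4, 3]: y[0] = 2×4 = 8; y[1] = 2×3 + 1×4 = 10; y[2] = 1×3 = 3 → [8, 10, 3]. Given [8, 10, 3] matches, so answer: Yes

Yes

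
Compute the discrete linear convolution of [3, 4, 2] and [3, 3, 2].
y[0] = 3×3 = 9; y[1] = 3×3 + 4×3 = 21; y[2] = 3×2 + 4×3 + 2×3 = 24; y[3] = 4×2 + 2×3 = 14; y[4] = 2×2 = 4

[9, 21, 24, 14, 4]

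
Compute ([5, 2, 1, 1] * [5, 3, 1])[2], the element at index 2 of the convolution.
Use y[k] = Σ_i a[i]·b[k-i] at k=2. y[2] = 5×1 + 2×3 + 1×5 = 16

16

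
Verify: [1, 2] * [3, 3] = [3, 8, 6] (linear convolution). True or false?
Recompute linear convolution of [1, 2] and [3, 3]: y[0] = 1×3 = 3; y[1] = 1×3 + 2×3 = 9; y[2] = 2×3 = 6 → [3, 9, 6]. Compare to given [3, 8, 6]: they differ at index 1: given 8, correct 9, so answer: No

No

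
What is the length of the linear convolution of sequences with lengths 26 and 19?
Linear/full convolution length: m + n - 1 = 26 + 19 - 1 = 44

44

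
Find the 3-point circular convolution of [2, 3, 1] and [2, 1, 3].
Use y[k] = Σ_j a[j]·b[(k-j) mod 3]. y[0] = 2×2 + 3×3 + 1×1 = 14; y[1] = 2×1 + 3×2 + 1×3 = 11; y[2] = 2×3 + 3×1 + 1×2 = 11. Result: [14, 11, 11]

[14, 11, 11]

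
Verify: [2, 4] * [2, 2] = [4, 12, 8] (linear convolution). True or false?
Recompute linear convolution of [2, 4] and [2, 2]: y[0] = 2×2 = 4; y[1] = 2×2 + 4×2 = 12; y[2] = 4×2 = 8 → [4, 12, 8]. Given [4, 12, 8] matches, so answer: Yes

Yes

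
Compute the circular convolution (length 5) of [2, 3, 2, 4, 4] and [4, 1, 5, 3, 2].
Use y[k] = Σ_j s[j]·t[(k-j) mod 5]. y[0] = 2×4 + 3×2 + 2×3 + 4×5 + 4×1 = 44; y[1] = 2×1 + 3×4 + 2×2 + 4×3 + 4×5 = 50; y[2] = 2×5 + 3×1 + 2×4 + 4×2 + 4×3 = 41; y[3] = 2×3 + 3×5 + 2×1 + 4×4 + 4×2 = 47; y[4] = 2×2 + 3×3 + 2×5 + 4×1 + 4×4 = 43. Result: [44, 50, 41, 47, 43]

[44, 50, 41, 47, 43]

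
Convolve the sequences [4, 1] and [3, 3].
y[0] = 4×3 = 12; y[1] = 4×3 + 1×3 = 15; y[2] = 1×3 = 3

[12, 15, 3]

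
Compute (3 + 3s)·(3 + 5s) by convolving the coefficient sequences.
Ascending coefficients: a = [3, 3], b = [3, 5]. c[0] = 3×3 = 9; c[1] = 3×5 + 3×3 = 24; c[2] = 3×5 = 15. Result coefficients: [9, 24, 15] → 9 + 24s + 15s^2

9 + 24s + 15s^2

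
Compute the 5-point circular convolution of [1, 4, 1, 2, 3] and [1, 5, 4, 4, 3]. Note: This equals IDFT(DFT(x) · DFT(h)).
Either evaluate y[k] = Σ_j x[j]·h[(k-j) mod 5] directly, or use IDFT(DFT(x) · DFT(h)). y[0] = 1×1 + 4×3 + 1×4 + 2×4 + 3×5 = 40; y[1] = 1×5 + 4×1 + 1×3 + 2×4 + 3×4 = 32; y[2] = 1×4 + 4×5 + 1×1 + 2×3 + 3×4 = 43; y[3] = 1×4 + 4×4 + 1×5 + 2×1 + 3×3 = 36; y[4] = 1×3 + 4×4 + 1×4 + 2×5 + 3×1 = 36. Result: [40, 32, 43, 36, 36]

[40, 32, 43, 36, 36]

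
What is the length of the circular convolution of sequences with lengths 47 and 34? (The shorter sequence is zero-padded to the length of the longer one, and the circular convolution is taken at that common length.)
Circular convolution (zero-padding the shorter input) has length max(m, n) = max(47, 34) = 47

47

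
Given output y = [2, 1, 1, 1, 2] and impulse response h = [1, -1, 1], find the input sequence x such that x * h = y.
Deconvolve y=[2, 1, 1, 1, 2] by h=[1, -1, 1]. Since h[0]=1, solve forward: x[0] = y[0] / 1 = 2; x[1] = (y[1] - 2×-1) / 1 = 3; x[2] = (y[2] - 3×-1 - 2×1) / 1 = 2. So x = [2, 3, 2]. Check by forward convolution: y[0] = 2×1 = 2; y[1] = 2×-1 + 3×1 = 1; y[2] = 2×1 + 3×-1 + 2×1 = 1; y[3] = 3×1 + 2×-1 = 1; y[4] = 2×1 = 2

[2, 3, 2]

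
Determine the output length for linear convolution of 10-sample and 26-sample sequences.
Linear/full convolution length: m + n - 1 = 10 + 26 - 1 = 35

35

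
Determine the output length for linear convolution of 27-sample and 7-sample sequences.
Linear/full convolution length: m + n - 1 = 27 + 7 - 1 = 33

33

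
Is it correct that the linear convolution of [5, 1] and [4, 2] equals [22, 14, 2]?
Recompute linear convolution of [5, 1] and [4, 2]: y[0] = 5×4 = 20; y[1] = 5×2 + 1×4 = 14; y[2] = 1×2 = 2 → [20, 14, 2]. Compare to given [22, 14, 2]: they differ at index 0: given 22, correct 20, so answer: No

No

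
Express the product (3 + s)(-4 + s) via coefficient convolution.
Ascending coefficients: a = [3, 1], b = [-4, 1]. c[0] = 3×-4 = -12; c[1] = 3×1 + 1×-4 = -1; c[2] = 1×1 = 1. Result coefficients: [-12, -1, 1] → -12 - s + s^2

-12 - s + s^2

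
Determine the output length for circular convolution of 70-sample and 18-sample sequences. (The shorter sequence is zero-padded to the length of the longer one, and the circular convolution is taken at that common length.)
Circular convolution (zero-padding the shorter input) has length max(m, n) = max(70, 18) = 70

70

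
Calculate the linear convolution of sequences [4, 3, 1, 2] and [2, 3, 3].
y[0] = 4×2 = 8; y[1] = 4×3 + 3×2 = 18; y[2] = 4×3 + 3×3 + 1×2 = 23; y[3] = 3×3 + 1×3 + 2×2 = 16; y[4] = 1×3 + 2×3 = 9; y[5] = 2×3 = 6

[8, 18, 23, 16, 9, 6]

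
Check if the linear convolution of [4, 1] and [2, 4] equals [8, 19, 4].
Recompute linear convolution of [4, 1] and [2, 4]: y[0] = 4×2 = 8; y[1] = 4×4 + 1×2 = 18; y[2] = 1×4 = 4 → [8, 18, 4]. Compare to given [8, 19, 4]: they differ at index 1: given 19, correct 18, so answer: No

No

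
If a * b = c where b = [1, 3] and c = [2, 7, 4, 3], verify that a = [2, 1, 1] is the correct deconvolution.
Forward-compute [2, 1, 1] * [1, 3]: c[0] = 2×1 = 2; c[1] = 2×3 + 1×1 = 7; c[2] = 1×3 + 1×1 = 4; c[3] = 1×3 = 3 → [2, 7, 4, 3]. Matches given c = [2, 7, 4, 3], so verified.

Verified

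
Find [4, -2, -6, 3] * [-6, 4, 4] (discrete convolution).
y[0] = 4×-6 = -24; y[1] = 4×4 + -2×-6 = 28; y[2] = 4×4 + -2×4 + -6×-6 = 44; y[3] = -2×4 + -6×4 + 3×-6 = -50; y[4] = -6×4 + 3×4 = -12; y[5] = 3×4 = 12

[-24, 28, 44, -50, -12, 12]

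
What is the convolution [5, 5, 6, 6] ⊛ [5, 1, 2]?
y[0] = 5×5 = 25; y[1] = 5×1 + 5×5 = 30; y[2] = 5×2 + 5×1 + 6×5 = 45; y[3] = 5×2 + 6×1 + 6×5 = 46; y[4] = 6×2 + 6×1 = 18; y[5] = 6×2 = 12

[25, 30, 45, 46, 18, 12]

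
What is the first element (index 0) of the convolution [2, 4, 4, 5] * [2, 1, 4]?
Use y[k] = Σ_i a[i]·b[k-i] at k=0. y[0] = 2×2 = 4

4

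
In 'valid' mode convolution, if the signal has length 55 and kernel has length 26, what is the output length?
'Valid' mode counts only positions where the kernel fully overlaps the signal: m - n + 1 = 55 - 26 + 1 = 30

30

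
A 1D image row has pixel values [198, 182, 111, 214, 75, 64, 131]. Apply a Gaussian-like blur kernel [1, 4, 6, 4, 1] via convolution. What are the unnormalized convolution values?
Convolve image row [198, 182, 111, 214, 75, 64, 131] with kernel [1, 4, 6, 4, 1]: y[0] = 198×1 = 198; y[1] = 198×4 + 182×1 = 974; y[2] = 198×6 + 182×4 + 111×1 = 2027; y[3] = 198×4 + 182×6 + 111×4 + 214×1 = 2542; y[4] = 198×1 + 182×4 + 111×6 + 214×4 + 75×1 = 2523; y[5] = 182×1 + 111×4 + 214×6 + 75×4 + 64×1 = 2274; y[6] = 111×1 + 214×4 + 75×6 + 64×4 + 131×1 = 1804; y[7] = 214×1 + 75×4 + 64×6 + 131×4 = 1422; y[8] = 75×1 + 64×4 + 131×6 = 1117; y[9] = 64×1 + 131×4 = 588; y[10] = 131×1 = 131 → [198, 974, 2027, 2542, 2523, 2274, 1804, 1422, 1117, 588, 131]. Normalization factor = sum(kernel) = 16.

[198, 974, 2027, 2542, 2523, 2274, 1804, 1422, 1117, 588, 131]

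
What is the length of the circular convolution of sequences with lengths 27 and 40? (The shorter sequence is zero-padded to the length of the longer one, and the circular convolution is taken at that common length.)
Circular convolution (zero-padding the shorter input) has length max(m, n) = max(27, 40) = 40

40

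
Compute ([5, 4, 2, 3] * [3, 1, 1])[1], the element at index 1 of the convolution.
Use y[k] = Σ_i a[i]·b[k-i] at k=1. y[1] = 5×1 + 4×3 = 17

17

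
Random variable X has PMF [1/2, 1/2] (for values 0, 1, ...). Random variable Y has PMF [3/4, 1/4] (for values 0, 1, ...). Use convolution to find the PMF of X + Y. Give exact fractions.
P(X+Y=k) = Σ_i P(X=i)·P(Y=k-i) — a convolution of [1/2, 1/2] and [3/4, 1/4]. P(X+Y=0) = (1/2)×(3/4) = 3/8; P(X+Y=1) = (1/2)×(1/4) + (1/2)×(3/4) = 1/8 + 3/8 = 1/2; P(X+Y=2) = (1/2)×(1/4) = 1/8. PMF: [3/8, 1/2, 1/8] (sums to 1 ✓)

[3/8, 1/2, 1/8]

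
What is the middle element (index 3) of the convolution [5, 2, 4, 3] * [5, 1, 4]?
Use y[k] = Σ_i a[i]·b[k-i] at k=3. y[3] = 2×4 + 4×1 + 3×5 = 27

27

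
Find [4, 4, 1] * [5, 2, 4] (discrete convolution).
y[0] = 4×5 = 20; y[1] = 4×2 + 4×5 = 28; y[2] = 4×4 + 4×2 + 1×5 = 29; y[3] = 4×4 + 1×2 = 18; y[4] = 1×4 = 4

[20, 28, 29, 18, 4]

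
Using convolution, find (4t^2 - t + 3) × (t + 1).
Ascending coefficients: a = [3, -1, 4], b = [1, 1]. c[0] = 3×1 = 3; c[1] = 3×1 + -1×1 = 2; c[2] = -1×1 + 4×1 = 3; c[3] = 4×1 = 4. Result coefficients: [3, 2, 3, 4] → 4t^3 + 3t^2 + 2t + 3

4t^3 + 3t^2 + 2t + 3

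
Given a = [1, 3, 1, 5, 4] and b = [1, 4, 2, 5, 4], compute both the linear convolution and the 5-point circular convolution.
Linear: y_lin[0] = 1×1 = 1; y_lin[1] = 1×4 + 3×1 = 7; y_lin[2] = 1×2 + 3×4 + 1×1 = 15; y_lin[3] = 1×5 + 3×2 + 1×4 + 5×1 = 20; y_lin[4] = 1×4 + 3×5 + 1×2 + 5×4 + 4×1 = 45; y_lin[5] = 3×4 + 1×5 + 5×2 + 4×4 = 43; y_lin[6] = 1×4 + 5×5 + 4×2 = 37; y_lin[7] = 5×4 + 4×5 = 40; y_lin[8] = 4×4 = 16 → [1, 7, 15, 20, 45, 43, 37, 40, 16]. Circular (length 5): y[0] = 1×1 + 3×4 + 1×5 + 5×2 + 4×4 = 44; y[1] = 1×4 + 3×1 + 1×4 + 5×5 + 4×2 = 44; y[2] = 1×2 + 3×4 + 1×1 + 5×4 + 4×5 = 55; y[3] = 1×5 + 3×2 + 1×4 + 5×1 + 4×4 = 36; y[4] = 1×4 + 3×5 + 1×2 + 5×4 + 4×1 = 45 → [44, 44, 55, 36, 45]

Linear: [1, 7, 15, 20, 45, 43, 37, 40, 16], Circular: [44, 44, 55, 36, 45]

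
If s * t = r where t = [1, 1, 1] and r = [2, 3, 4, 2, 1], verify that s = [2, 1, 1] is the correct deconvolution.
Forward-compute [2, 1, 1] * [1, 1, 1]: r[0] = 2×1 = 2; r[1] = 2×1 + 1×1 = 3; r[2] = 2×1 + 1×1 + 1×1 = 4; r[3] = 1×1 + 1×1 = 2; r[4] = 1×1 = 1 → [2, 3, 4, 2, 1]. Matches given r = [2, 3, 4, 2, 1], so verified.

Verified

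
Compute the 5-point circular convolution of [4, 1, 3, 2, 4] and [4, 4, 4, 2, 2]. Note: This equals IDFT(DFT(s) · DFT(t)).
Either evaluate y[k] = Σ_j s[j]·t[(k-j) mod 5] directly, or use IDFT(DFT(s) · DFT(t)). y[0] = 4×4 + 1×2 + 3×2 + 2×4 + 4×4 = 48; y[1] = 4×4 + 1×4 + 3×2 + 2×2 + 4×4 = 46; y[2] = 4×4 + 1×4 + 3×4 + 2×2 + 4×2 = 44; y[3] = 4×2 + 1×4 + 3×4 + 2×4 + 4×2 = 40; y[4] = 4×2 + 1×2 + 3×4 + 2×4 + 4×4 = 46. Result: [48, 46, 44, 40, 46]

[48, 46, 44, 40, 46]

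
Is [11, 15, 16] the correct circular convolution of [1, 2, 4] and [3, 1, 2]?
Recompute circular convolution of [1, 2, 4] and [3, 1, 2]: y[0] = 1×3 + 2×2 + 4×1 = 11; y[1] = 1×1 + 2×3 + 4×2 = 15; y[2] = 1×2 + 2×1 + 4×3 = 16 → [11, 15, 16]. Given [11, 15, 16] matches, so answer: Yes

Yes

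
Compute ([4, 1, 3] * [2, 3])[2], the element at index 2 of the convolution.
Use y[k] = Σ_i a[i]·b[k-i] at k=2. y[2] = 1×3 + 3×2 = 9

9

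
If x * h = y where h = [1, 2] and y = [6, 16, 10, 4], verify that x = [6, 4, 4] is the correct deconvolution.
Forward-compute [6, 4, 4] * [1, 2]: y[0] = 6×1 = 6; y[1] = 6×2 + 4×1 = 16; y[2] = 4×2 + 4×1 = 12; y[3] = 4×2 = 8 → [6, 16, 12, 8]. Does not match given y = [6, 16, 10, 4].

Not verified. [6, 4, 4] * [1, 2] = [6, 16, 12, 8], which differs from [6, 16, 10, 4] at index 2.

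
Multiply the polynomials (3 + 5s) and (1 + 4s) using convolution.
Ascending coefficients: a = [3, 5], b = [1, 4]. c[0] = 3×1 = 3; c[1] = 3×4 + 5×1 = 17; c[2] = 5×4 = 20. Result coefficients: [3, 17, 20] → 3 + 17s + 20s^2

3 + 17s + 20s^2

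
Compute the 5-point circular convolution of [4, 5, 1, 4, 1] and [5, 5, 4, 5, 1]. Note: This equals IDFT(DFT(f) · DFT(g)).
Either evaluate y[k] = Σ_j f[j]·g[(k-j) mod 5] directly, or use IDFT(DFT(f) · DFT(g)). y[0] = 4×5 + 5×1 + 1×5 + 4×4 + 1×5 = 51; y[1] = 4×5 + 5×5 + 1×1 + 4×5 + 1×4 = 70; y[2] = 4×4 + 5×5 + 1×5 + 4×1 + 1×5 = 55; y[3] = 4×5 + 5×4 + 1×5 + 4×5 + 1×1 = 66; y[4] = 4×1 + 5×5 + 1×4 + 4×5 + 1×5 = 58. Result: [51, 70, 55, 66, 58]

[51, 70, 55, 66, 58]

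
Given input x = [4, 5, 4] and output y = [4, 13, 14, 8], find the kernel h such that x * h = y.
Output length 4 = len(x) + len(h) - 1 ⇒ len(h) = 2. Solve h forward using h[k] = (y[k] - Σ_{i≥1} x[i]·h[k-i]) / x[0]: h[0] = y[0] / x[0] = 4 / 4 = 1; h[1] = (y[1] - 5×1) / x[0] = (13 - 5×1) / 4 = 2. So h = [1, 2]. Forward-check [4, 5, 4] * [1, 2]: y[0] = 4×1 = 4; y[1] = 4×2 + 5×1 = 13; y[2] = 5×2 + 4×1 = 14; y[3] = 4×2 = 8 → [4, 13, 14, 8] ✓

[1, 2]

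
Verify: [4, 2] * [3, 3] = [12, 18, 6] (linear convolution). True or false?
Recompute linear convolution of [4, 2] and [3, 3]: y[0] = 4×3 = 12; y[1] = 4×3 + 2×3 = 18; y[2] = 2×3 = 6 → [12, 18, 6]. Given [12, 18, 6] matches, so answer: Yes

Yes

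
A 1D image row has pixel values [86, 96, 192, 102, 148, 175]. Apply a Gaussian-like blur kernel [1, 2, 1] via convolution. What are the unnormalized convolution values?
Convolve image row [86, 96, 192, 102, 148, 175] with kernel [1, 2, 1]: y[0] = 86×1 = 86; y[1] = 86×2 + 96×1 = 268; y[2] = 86×1 + 96×2 + 192×1 = 470; y[3] = 96×1 + 192×2 + 102×1 = 582; y[4] = 192×1 + 102×2 + 148×1 = 544; y[5] = 102×1 + 148×2 + 175×1 = 573; y[6] = 148×1 + 175×2 = 498; y[7] = 175×1 = 175 → [86, 268, 470, 582, 544, 573, 498, 175]. Normalization factor = sum(kernel) = 4.

[86, 268, 470, 582, 544, 573, 498, 175]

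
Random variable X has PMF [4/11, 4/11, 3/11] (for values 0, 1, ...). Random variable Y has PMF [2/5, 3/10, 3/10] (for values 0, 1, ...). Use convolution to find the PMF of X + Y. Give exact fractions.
P(X+Y=k) = Σ_i P(X=i)·P(Y=k-i) — a convolution of [4/11, 4/11, 3/11] and [2/5, 3/10, 3/10]. P(X+Y=0) = (4/11)×(2/5) = 8/55; P(X+Y=1) = (4/11)×(3/10) + (4/11)×(2/5) = 6/55 + 8/55 = 14/55; P(X+Y=2) = (4/11)×(3/10) + (4/11)×(3/10) + (3/11)×(2/5) = 6/55 + 6/55 + 6/55 = 18/55; P(X+Y=3) = (4/11)×(3/10) + (3/11)×(3/10) = 6/55 + 9/110 = 21/110; P(X+Y=4) = (3/11)×(3/10) = 9/110. PMF: [8/55, 14/55, 18/55, 21/110, 9/110] (sums to 1 ✓)

[8/55, 14/55, 18/55, 21/110, 9/110]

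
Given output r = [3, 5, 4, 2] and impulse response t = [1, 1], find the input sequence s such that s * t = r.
Deconvolve r=[3, 5, 4, 2] by t=[1, 1]. Since t[0]=1, solve forward: s[0] = r[0] / 1 = 3; s[1] = (r[1] - 3×1) / 1 = 2; s[2] = (r[2] - 2×1) / 1 = 2. So s = [3, 2, 2]. Check by forward convolution: r[0] = 3×1 = 3; r[1] = 3×1 + 2×1 = 5; r[2] = 2×1 + 2×1 = 4; r[3] = 2×1 = 2

[3, 2, 2]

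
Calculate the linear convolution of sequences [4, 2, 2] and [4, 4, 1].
y[0] = 4×4 = 16; y[1] = 4×4 + 2×4 = 24; y[2] = 4×1 + 2×4 + 2×4 = 20; y[3] = 2×1 + 2×4 = 10; y[4] = 2×1 = 2

[16, 24, 20, 10, 2]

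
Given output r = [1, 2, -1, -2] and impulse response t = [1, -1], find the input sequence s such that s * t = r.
Deconvolve r=[1, 2, -1, -2] by t=[1, -1]. Since t[0]=1, solve forward: s[0] = r[0] / 1 = 1; s[1] = (r[1] - 1×-1) / 1 = 3; s[2] = (r[2] - 3×-1) / 1 = 2. So s = [1, 3, 2]. Check by forward convolution: r[0] = 1×1 = 1; r[1] = 1×-1 + 3×1 = 2; r[2] = 3×-1 + 2×1 = -1; r[3] = 2×-1 = -2

[1, 3, 2]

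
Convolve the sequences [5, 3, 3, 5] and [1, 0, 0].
y[0] = 5×1 = 5; y[1] = 5×0 + 3×1 = 3; y[2] = 5×0 + 3×0 + 3×1 = 3; y[3] = 3×0 + 3×0 + 5×1 = 5; y[4] = 3×0 + 5×0 = 0; y[5] = 5×0 = 0

[5, 3, 3, 5, 0, 0]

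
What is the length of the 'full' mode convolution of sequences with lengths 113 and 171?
Linear/full convolution length: m + n - 1 = 113 + 171 - 1 = 283

283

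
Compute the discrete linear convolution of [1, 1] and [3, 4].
y[0] = 1×3 = 3; y[1] = 1×4 + 1×3 = 7; y[2] = 1×4 = 4

[3, 7, 4]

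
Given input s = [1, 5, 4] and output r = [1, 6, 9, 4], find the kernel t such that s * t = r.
Output length 4 = len(s) + len(t) - 1 ⇒ len(t) = 2. Solve t forward using t[k] = (r[k] - Σ_{i≥1} s[i]·t[k-i]) / s[0]: t[0] = r[0] / s[0] = 1 / 1 = 1; t[1] = (r[1] - 5×1) / s[0] = (6 - 5×1) / 1 = 1. So t = [1, 1]. Forward-check [1, 5, 4] * [1, 1]: r[0] = 1×1 = 1; r[1] = 1×1 + 5×1 = 6; r[2] = 5×1 + 4×1 = 9; r[3] = 4×1 = 4 → [1, 6, 9, 4] ✓

[1, 1]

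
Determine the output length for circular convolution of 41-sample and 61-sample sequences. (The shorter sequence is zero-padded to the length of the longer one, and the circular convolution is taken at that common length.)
Circular convolution (zero-padding the shorter input) has length max(m, n) = max(41, 61) = 61

61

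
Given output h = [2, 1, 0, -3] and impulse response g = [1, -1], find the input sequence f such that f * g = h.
Deconvolve h=[2, 1, 0, -3] by g=[1, -1]. Since g[0]=1, solve forward: f[0] = h[0] / 1 = 2; f[1] = (h[1] - 2×-1) / 1 = 3; f[2] = (h[2] - 3×-1) / 1 = 3. So f = [2, 3, 3]. Check by forward convolution: h[0] = 2×1 = 2; h[1] = 2×-1 + 3×1 = 1; h[2] = 3×-1 + 3×1 = 0; h[3] = 3×-1 = -3

[2, 3, 3]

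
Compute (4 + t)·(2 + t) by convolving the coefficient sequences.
Ascending coefficients: a = [4, 1], b = [2, 1]. c[0] = 4×2 = 8; c[1] = 4×1 + 1×2 = 6; c[2] = 1×1 = 1. Result coefficients: [8, 6, 1] → 8 + 6t + t^2

8 + 6t + t^2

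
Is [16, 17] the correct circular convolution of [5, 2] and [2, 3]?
Recompute circular convolution of [5, 2] and [2, 3]: y[0] = 5×2 + 2×3 = 16; y[1] = 5×3 + 2×2 = 19 → [16, 19]. Compare to given [16, 17]: they differ at index 1: given 17, correct 19, so answer: No

No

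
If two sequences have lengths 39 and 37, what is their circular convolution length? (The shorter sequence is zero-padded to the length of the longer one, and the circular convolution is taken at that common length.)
Circular convolution (zero-padding the shorter input) has length max(m, n) = max(39, 37) = 39

39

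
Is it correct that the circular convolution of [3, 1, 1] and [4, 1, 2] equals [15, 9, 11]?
Recompute circular convolution of [3, 1, 1] and [4, 1, 2]: y[0] = 3×4 + 1×2 + 1×1 = 15; y[1] = 3×1 + 1×4 + 1×2 = 9; y[2] = 3×2 + 1×1 + 1×4 = 11 → [15, 9, 11]. Given [15, 9, 11] matches, so answer: Yes

Yes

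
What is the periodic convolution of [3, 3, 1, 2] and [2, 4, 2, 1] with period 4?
Use y[k] = Σ_j a[j]·b[(k-j) mod 4]. y[0] = 3×2 + 3×1 + 1×2 + 2×4 = 19; y[1] = 3×4 + 3×2 + 1×1 + 2×2 = 23; y[2] = 3×2 + 3×4 + 1×2 + 2×1 = 22; y[3] = 3×1 + 3×2 + 1×4 + 2×2 = 17. Result: [19, 23, 22, 17]

[19, 23, 22, 17]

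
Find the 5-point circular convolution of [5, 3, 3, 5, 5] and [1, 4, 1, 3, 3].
Use y[k] = Σ_j s[j]·t[(k-j) mod 5]. y[0] = 5×1 + 3×3 + 3×3 + 5×1 + 5×4 = 48; y[1] = 5×4 + 3×1 + 3×3 + 5×3 + 5×1 = 52; y[2] = 5×1 + 3×4 + 3×1 + 5×3 + 5×3 = 50; y[3] = 5×3 + 3×1 + 3×4 + 5×1 + 5×3 = 50; y[4] = 5×3 + 3×3 + 3×1 + 5×4 + 5×1 = 52. Result: [48, 52, 50, 50, 52]

[48, 52, 50, 50, 52]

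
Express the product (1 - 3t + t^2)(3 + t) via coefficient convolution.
Ascending coefficients: a = [1, -3, 1], b = [3, 1]. c[0] = 1×3 = 3; c[1] = 1×1 + -3×3 = -8; c[2] = -3×1 + 1×3 = 0; c[3] = 1×1 = 1. Result coefficients: [3, -8, 0, 1] → 3 - 8t + t^3

3 - 8t + t^3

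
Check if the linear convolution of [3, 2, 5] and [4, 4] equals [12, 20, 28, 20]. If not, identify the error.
Recompute linear convolution of [3, 2, 5] and [4, 4]: y[0] = 3×4 = 12; y[1] = 3×4 + 2×4 = 20; y[2] = 2×4 + 5×4 = 28; y[3] = 5×4 = 20 → [12, 20, 28, 20]. Given [12, 20, 28, 20] matches, so answer: Yes

Yes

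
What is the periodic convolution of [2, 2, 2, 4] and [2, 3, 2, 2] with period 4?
Use y[k] = Σ_j u[j]·v[(k-j) mod 4]. y[0] = 2×2 + 2×2 + 2×2 + 4×3 = 24; y[1] = 2×3 + 2×2 + 2×2 + 4×2 = 22; y[2] = 2×2 + 2×3 + 2×2 + 4×2 = 22; y[3] = 2×2 + 2×2 + 2×3 + 4×2 = 22. Result: [24, 22, 22, 22]

[24, 22, 22, 22]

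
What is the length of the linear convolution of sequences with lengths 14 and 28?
Linear/full convolution length: m + n - 1 = 14 + 28 - 1 = 41

41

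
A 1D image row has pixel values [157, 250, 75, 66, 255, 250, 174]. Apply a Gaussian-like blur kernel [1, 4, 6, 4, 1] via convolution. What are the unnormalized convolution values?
Convolve image row [157, 250, 75, 66, 255, 250, 174] with kernel [1, 4, 6, 4, 1]: y[0] = 157×1 = 157; y[1] = 157×4 + 250×1 = 878; y[2] = 157×6 + 250×4 + 75×1 = 2017; y[3] = 157×4 + 250×6 + 75×4 + 66×1 = 2494; y[4] = 157×1 + 250×4 + 75×6 + 66×4 + 255×1 = 2126; y[5] = 250×1 + 75×4 + 66×6 + 255×4 + 250×1 = 2216; y[6] = 75×1 + 66×4 + 255×6 + 250×4 + 174×1 = 3043; y[7] = 66×1 + 255×4 + 250×6 + 174×4 = 3282; y[8] = 255×1 + 250×4 + 174×6 = 2299; y[9] = 250×1 + 174×4 = 946; y[10] = 174×1 = 174 → [157, 878, 2017, 2494, 2126, 2216, 3043, 3282, 2299, 946, 174]. Normalization factor = sum(kernel) = 16.

[157, 878, 2017, 2494, 2126, 2216, 3043, 3282, 2299, 946, 174]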